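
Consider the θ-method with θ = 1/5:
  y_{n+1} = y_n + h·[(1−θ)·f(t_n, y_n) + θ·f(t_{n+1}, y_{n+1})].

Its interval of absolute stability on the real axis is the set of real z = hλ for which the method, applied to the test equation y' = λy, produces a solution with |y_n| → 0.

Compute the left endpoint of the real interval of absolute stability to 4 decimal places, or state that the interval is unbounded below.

On y'=λy, z=hλ:
  y_{n+1} = y_n + z·[4/5·y_n + 1/5·y_{n+1}] ⇒ (1 − 1/5z)y_{n+1} = (1 + 4/5z)y_n
  so R(z) = (1 + 4/5z)/(1 − 1/5z).

Find x<0 with |R(x)|<1.
x=-1.06: |R|=0.1254
R=−1: 1+4/5x = −1+1/5x ⇒ -3/5x=2 ⇒ x=2/(-3/5)=-3.3333
Confirm numerically:
  x=-3.055: |R|=0.89634 <1
  x=-2.729: |R|=0.76543 <1
  x=-2.627: |R|=0.72217 <1
  x=-1.534: |R|=0.17386 <1
  x=-3.627: |R|=1.10212 >1
  x=-3.451: |R|=1.04177 >1
Stable set (-3.3333, 0).

left endpoint -3.3333.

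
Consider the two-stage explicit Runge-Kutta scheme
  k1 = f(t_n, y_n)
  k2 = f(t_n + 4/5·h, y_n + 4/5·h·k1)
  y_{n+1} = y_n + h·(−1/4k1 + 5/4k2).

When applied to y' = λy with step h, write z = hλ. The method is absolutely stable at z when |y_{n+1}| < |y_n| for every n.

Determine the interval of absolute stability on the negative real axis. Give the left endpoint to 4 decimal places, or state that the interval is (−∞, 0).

On y'=λy, z=hλ:
  k1=λy_n ⇒ h·k1=z·y_n;  k2=λ(1+4/5z)y_n ⇒ h·k2=z(1+4/5z)y_n
  y_{n+1}/y_n = 1 − 1/4z + 5/4z(1+4/5z) = 1 + z + z²
  so R(z) = 1 + z + z².

Find x<0 with |R(x)|<1.
x=-0.83: |R|=0.8589
R=1: x+1x²=0 ⇒ x=−1=-1.0000; min R=1−1/(4·1)=0.7500>−1
Confirm numerically:
  x=-0.945: |R|=0.94803 <1
  x=-0.860: |R|=0.87960 <1
  x=-0.608: |R|=0.76166 <1
  x=-1.504: |R|=1.75802 >1
  x=-1.494: |R|=1.73804 >1
  x=-1.076: |R|=1.08178 >1
Interval (-1.0000, 0).

z∈(-1.0000,0).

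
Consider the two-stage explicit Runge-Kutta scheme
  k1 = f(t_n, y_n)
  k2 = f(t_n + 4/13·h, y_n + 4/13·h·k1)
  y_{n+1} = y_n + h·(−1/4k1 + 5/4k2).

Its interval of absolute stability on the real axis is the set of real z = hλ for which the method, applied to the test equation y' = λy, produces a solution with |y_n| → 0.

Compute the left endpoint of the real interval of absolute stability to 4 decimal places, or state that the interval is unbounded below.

On y'=λy, z=hλ:
  k1=λy_n ⇒ h·k1=z·y_n;  k2=λ(1+4/13z)y_n ⇒ h·k2=z(1+4/13z)y_n
  y_{n+1}/y_n = 1 − 1/4z + 5/4z(1+4/13z) = 1 + z + 5/13z²
  so R(z) = 1 + z + 5/13z².

Solve |R(x)|<1 on ℝ⁻.
x=-1.43: |R|=0.3565
R=1: x+5/13x²=0 ⇒ x=−13/5=-2.6000; min R=1−1/(4·5/13)=0.3500>−1
Confirm numerically:
  x=-2.419: |R|=0.83160 <1
  x=-2.219: |R|=0.67483 <1
  x=-1.791: |R|=0.44272 <1
  x=-2.682: |R|=1.08459 >1
  x=-2.680: |R|=1.08246 >1
So |R|<1 on (-2.6000, 0).

left endpoint -2.6000.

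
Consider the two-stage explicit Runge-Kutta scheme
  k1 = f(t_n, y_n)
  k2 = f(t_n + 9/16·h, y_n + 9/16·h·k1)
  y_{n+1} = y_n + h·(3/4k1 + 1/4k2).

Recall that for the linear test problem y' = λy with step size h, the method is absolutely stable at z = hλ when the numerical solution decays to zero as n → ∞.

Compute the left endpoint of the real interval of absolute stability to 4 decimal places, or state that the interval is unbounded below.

z* = -7.1111.

With y'=λy (z=hλ):
  k1=λy_n ⇒ h·k1=z·y_n;  k2=λ(1+9/16z)y_n ⇒ h·k2=z(1+9/16z)y_n
  y_{n+1}/y_n = 1 + 3/4z + 1/4z(1+9/16z) = 1 + z + 9/64z²
  ⇒ R(z) = 1 + z + 9/64z².

Boundary: |R(x)|=1, x<0.
x=-0.36: |R|=0.6582
R=1: x+9/64x²=0 ⇒ x=−64/9=-7.1111; min R=1−1/(4·9/64)=-0.7778>−1
Confirm numerically:
  x=-6.990: |R|=0.88095 <1
  x=-6.686: |R|=0.60030 <1
  x=-4.448: |R|=0.66578 <1
  x=-4.068: |R|=0.74085 <1
  x=-7.706: |R|=1.64466 >1
  x=-7.435: |R|=1.33864 >1
Interval (-7.1111, 0).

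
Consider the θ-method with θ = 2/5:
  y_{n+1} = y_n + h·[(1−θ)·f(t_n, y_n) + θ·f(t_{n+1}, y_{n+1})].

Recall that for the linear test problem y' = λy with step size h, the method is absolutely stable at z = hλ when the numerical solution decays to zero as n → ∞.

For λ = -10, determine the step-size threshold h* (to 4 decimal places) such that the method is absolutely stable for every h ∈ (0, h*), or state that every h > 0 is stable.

On y'=λy, z=hλ:
  y_{n+1} = y_n + z·[3/5·y_n + 2/5·y_{n+1}] ⇒ (1 − 2/5z)y_{n+1} = (1 + 3/5z)y_n
  R(z) = (1 + 3/5z)/(1 − 2/5z).

Solve |R(x)|<1 on ℝ⁻.
x=-1.08: |R|=0.2458
R=−1: 1+3/5x = −1+2/5x ⇒ -1/5x=2 ⇒ x=2/(-1/5)=-10.0000
Confirm numerically:
  x=-7.100: |R|=0.84896 <1
  x=-6.508: |R|=0.80617 <1
  x=-4.625: |R|=0.62281 <1
  x=-10.441: |R|=1.01704 >1
  x=-10.336: |R|=1.01309 >1
  x=-10.214: |R|=1.00842 >1
So |R|<1 on (-10.0000, 0).

(-10.0000,0); λ=-10 ⇒ h* = (10)/10 = 1.0000.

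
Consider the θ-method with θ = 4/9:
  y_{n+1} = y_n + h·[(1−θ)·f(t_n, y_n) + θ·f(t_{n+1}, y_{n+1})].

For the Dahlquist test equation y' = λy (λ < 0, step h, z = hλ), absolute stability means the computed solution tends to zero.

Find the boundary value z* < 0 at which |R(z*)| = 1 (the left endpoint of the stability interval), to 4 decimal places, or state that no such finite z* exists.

Test eqn y'=λy, z=hλ:
  y_{n+1} = y_n + z·[5/9·y_n + 4/9·y_{n+1}] ⇒ (1 − 4/9z)y_{n+1} = (1 + 5/9z)y_n
  ⇒ R(z) = (1 + 5/9z)/(1 − 4/9z).

Solve |R(x)|<1 on ℝ⁻.
x=-0.46: |R|=0.6181
R=−1: 1+5/9x = −1+4/9x ⇒ -1/9x=2 ⇒ x=2/(-1/9)=-18.0000
Confirm numerically:
  x=-16.638: |R|=0.98197 <1
  x=-14.104: |R|=0.94044 <1
  x=-9.493: |R|=0.81889 <1
  x=-8.230: |R|=0.76694 <1
  x=-18.480: |R|=1.00579 >1
  x=-18.371: |R|=1.00450 >1
Stable set (-18.0000, 0).

z* = -18.0000.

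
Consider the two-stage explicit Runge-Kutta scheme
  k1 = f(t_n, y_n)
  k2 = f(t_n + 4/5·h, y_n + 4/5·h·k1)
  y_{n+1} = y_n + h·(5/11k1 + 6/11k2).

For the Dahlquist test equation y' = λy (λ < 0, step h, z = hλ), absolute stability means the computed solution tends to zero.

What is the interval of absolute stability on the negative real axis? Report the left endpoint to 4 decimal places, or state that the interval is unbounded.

z∈(-2.2917,0).

Test eqn y'=λy, z=hλ:
  k1=λy_n ⇒ h·k1=z·y_n;  k2=λ(1+4/5z)y_n ⇒ h·k2=z(1+4/5z)y_n
  y_{n+1}/y_n = 1 + 5/11z + 6/11z(1+4/5z) = 1 + z + 24/55z²
  ⇒ R(z) = 1 + z + 24/55z².

Boundary: |R(x)|=1, x<0.
x=-1.48: |R|=0.4758
R=1: x+24/55x²=0 ⇒ x=−55/24=-2.2917; min R=1−1/(4·24/55)=0.4271>−1
Confirm numerically:
  x=-1.838: |R|=0.63614 <1
  x=-1.637: |R|=0.53235 <1
  x=-1.559: |R|=0.50157 <1
  x=-2.631: |R|=1.38958 >1
  x=-2.617: |R|=1.37152 >1
So |R|<1 on (-2.2917, 0).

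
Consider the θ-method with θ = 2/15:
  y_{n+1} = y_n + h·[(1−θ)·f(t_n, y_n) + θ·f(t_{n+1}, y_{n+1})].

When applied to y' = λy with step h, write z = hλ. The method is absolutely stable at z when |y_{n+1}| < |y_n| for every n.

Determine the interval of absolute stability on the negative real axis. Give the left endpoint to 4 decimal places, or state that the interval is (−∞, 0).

z∈(-2.7273,0).

Set f=λy, z=hλ:
  y_{n+1} = y_n + z·[13/15·y_n + 2/15·y_{n+1}] ⇒ (1 − 2/15z)y_{n+1} = (1 + 13/15z)y_n
  ⇒ R(z) = (1 + 13/15z)/(1 − 2/15z).

Boundary: |R(x)|=1, x<0.
x=-0.51: |R|=0.5225
R=−1: 1+13/15x = −1+2/15x ⇒ -11/15x=2 ⇒ x=2/(-11/15)=-2.7273
Confirm numerically:
  x=-2.647: |R|=0.95649 <1
  x=-1.856: |R|=0.48782 <1
  x=-1.780: |R|=0.43858 <1
  x=-1.572: |R|=0.29960 <1
  x=-3.141: |R|=1.21384 >1
  x=-2.950: |R|=1.11722 >1
Stable set (-2.7273, 0).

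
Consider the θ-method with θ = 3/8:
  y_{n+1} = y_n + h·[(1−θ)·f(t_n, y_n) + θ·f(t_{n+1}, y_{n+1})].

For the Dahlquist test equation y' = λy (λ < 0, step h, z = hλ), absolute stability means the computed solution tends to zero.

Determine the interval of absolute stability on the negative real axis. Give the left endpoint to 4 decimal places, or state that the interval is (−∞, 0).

(-8.0000, 0).

Set f=λy, z=hλ:
  y_{n+1} = y_n + z·[5/8·y_n + 3/8·y_{n+1}] ⇒ (1 − 3/8z)y_{n+1} = (1 + 5/8z)y_n
  Hence R(z) = (1 + 5/8z)/(1 − 3/8z).

Boundary: |R(x)|=1, x<0.
x=-1.11: |R|=0.2162
R=−1: 1+5/8x = −1+3/8x ⇒ -1/4x=2 ⇒ x=2/(-1/4)=-8.0000
Confirm numerically:
  x=-6.015: |R|=0.84757 <1
  x=-4.839: |R|=0.71923 <1
  x=-3.209: |R|=0.45640 <1
  x=-8.473: |R|=1.02831 >1
  x=-8.467: |R|=1.02796 >1
  x=-8.192: |R|=1.01179 >1
Stable set (-8.0000, 0).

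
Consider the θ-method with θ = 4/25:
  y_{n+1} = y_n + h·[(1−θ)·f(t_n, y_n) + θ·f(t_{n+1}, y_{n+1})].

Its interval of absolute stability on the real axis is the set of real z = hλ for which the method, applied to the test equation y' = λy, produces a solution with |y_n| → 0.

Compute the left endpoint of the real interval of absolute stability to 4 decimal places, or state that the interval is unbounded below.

z* = -2.9412.

Test eqn y'=λy, z=hλ:
  y_{n+1} = y_n + z·[21/25·y_n + 4/25·y_{n+1}] ⇒ (1 − 4/25z)y_{n+1} = (1 + 21/25z)y_n
  Hence R(z) = (1 + 21/25z)/(1 − 4/25z).

Need |R(x)|<1, x<0.
x=-1.59: |R|=0.2675
R=−1: 1+21/25x = −1+4/25x ⇒ -17/25x=2 ⇒ x=2/(-17/25)=-2.9412
Confirm numerically:
  x=-2.899: |R|=0.98041 <1
  x=-2.411: |R|=0.73984 <1
  x=-2.111: |R|=0.57801 <1
  x=-3.222: |R|=1.12600 >1
  x=-3.113: |R|=1.07799 >1
Interval (-2.9412, 0).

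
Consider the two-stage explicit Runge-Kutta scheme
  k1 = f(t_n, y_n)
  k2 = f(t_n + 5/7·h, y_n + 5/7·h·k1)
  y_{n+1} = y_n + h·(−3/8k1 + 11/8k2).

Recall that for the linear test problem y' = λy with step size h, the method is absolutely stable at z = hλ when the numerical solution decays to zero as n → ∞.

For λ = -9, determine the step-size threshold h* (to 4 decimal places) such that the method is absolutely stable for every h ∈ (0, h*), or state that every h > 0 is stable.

With y'=λy (z=hλ):
  k1=λy_n ⇒ h·k1=z·y_n;  k2=λ(1+5/7z)y_n ⇒ h·k2=z(1+5/7z)y_n
  y_{n+1}/y_n = 1 − 3/8z + 11/8z(1+5/7z) = 1 + z + 55/56z²
  ⇒ R(z) = 1 + z + 55/56z².

Need |R(x)|<1, x<0.
x=-1.75: |R|=2.2578
R=1: x+55/56x²=0 ⇒ x=−56/55=-1.0182; min R=1−1/(4·55/56)=0.7455>−1
Confirm numerically:
  x=-0.914: |R|=0.90648 <1
  x=-0.822: |R|=0.84162 <1
  x=-0.568: |R|=0.74886 <1
  x=-1.510: |R|=1.72938 >1
  x=-1.480: |R|=1.67129 >1
So |R|<1 on (-1.0182, 0).

(-1.0182,0); λ=-9 ⇒ h* = (56/55)/9 = 0.1131.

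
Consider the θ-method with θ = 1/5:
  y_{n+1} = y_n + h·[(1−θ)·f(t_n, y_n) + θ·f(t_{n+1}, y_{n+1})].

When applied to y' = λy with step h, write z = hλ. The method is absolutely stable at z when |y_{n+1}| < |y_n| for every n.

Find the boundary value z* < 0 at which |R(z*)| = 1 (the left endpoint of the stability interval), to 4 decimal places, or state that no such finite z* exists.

left endpoint -3.3333.

With y'=λy (z=hλ):
  y_{n+1} = y_n + z·[4/5·y_n + 1/5·y_{n+1}] ⇒ (1 − 1/5z)y_{n+1} = (1 + 4/5z)y_n
  R(z) = (1 + 4/5z)/(1 − 1/5z).

Find x<0 with |R(x)|<1.
x=-0.35: |R|=0.6729
R=−1: 1+4/5x = −1+1/5x ⇒ -3/5x=2 ⇒ x=2/(-3/5)=-3.3333
Confirm numerically:
  x=-2.878: |R|=0.82661 <1
  x=-1.632: |R|=0.23040 <1
  x=-1.531: |R|=0.17210 <1
  x=-3.716: |R|=1.13171 >1
  x=-3.381: |R|=1.01706 >1
Interval (-3.3333, 0).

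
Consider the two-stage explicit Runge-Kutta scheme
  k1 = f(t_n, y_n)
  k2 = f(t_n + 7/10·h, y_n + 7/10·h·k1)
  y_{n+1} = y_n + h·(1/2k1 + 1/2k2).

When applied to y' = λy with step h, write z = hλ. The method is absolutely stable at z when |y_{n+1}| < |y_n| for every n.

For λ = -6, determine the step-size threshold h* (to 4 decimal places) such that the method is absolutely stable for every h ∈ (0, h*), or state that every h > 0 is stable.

With y'=λy (z=hλ):
  k1=λy_n ⇒ h·k1=z·y_n;  k2=λ(1+7/10z)y_n ⇒ h·k2=z(1+7/10z)y_n
  y_{n+1}/y_n = 1 + 1/2z + 1/2z(1+7/10z) = 1 + z + 7/20z²
  R(z) = 1 + z + 7/20z².

Find x<0 with |R(x)|<1.
x=-0.53: |R|=0.5683
R=1: x+7/20x²=0 ⇒ x=−20/7=-2.8571; min R=1−1/(4·7/20)=0.2857>−1
Confirm numerically:
  x=-2.723: |R|=0.87216 <1
  x=-2.569: |R|=0.74092 <1
  x=-2.264: |R|=0.52999 <1
  x=-1.222: |R|=0.30065 <1
  x=-3.440: |R|=1.70176 >1
  x=-2.892: |R|=1.03528 >1
So |R|<1 on (-2.8571, 0).

(-2.8571,0); λ=-6 ⇒ h* = (20/7)/6 = 0.4762.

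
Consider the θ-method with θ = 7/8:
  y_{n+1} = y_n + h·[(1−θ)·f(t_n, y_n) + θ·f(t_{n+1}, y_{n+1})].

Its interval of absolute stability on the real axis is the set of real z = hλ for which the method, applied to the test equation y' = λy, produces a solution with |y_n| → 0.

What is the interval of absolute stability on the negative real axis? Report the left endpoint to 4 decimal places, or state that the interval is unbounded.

On y'=λy, z=hλ:
  y_{n+1} = y_n + z·[1/8·y_n + 7/8·y_{n+1}] ⇒ (1 − 7/8z)y_{n+1} = (1 + 1/8z)y_n
  ⇒ R(z) = (1 + 1/8z)/(1 − 7/8z).

Boundary: |R(x)|=1, x<0.
x=-0.31: |R|=0.7561
x=-2: |R|=0.2727
x=-10: |R|=0.0256
x=-100: |R|=0.1299
θ=7/8≥1/2 ⇒ |1+1/8x|<|1−7/8x| ∀x<0 ⇒ unbounded interval.

unbounded; (−∞, 0).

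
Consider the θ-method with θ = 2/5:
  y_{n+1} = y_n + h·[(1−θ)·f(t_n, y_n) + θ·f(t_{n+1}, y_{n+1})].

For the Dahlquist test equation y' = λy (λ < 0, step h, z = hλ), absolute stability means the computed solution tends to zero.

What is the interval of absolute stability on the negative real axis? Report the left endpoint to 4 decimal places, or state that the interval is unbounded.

(-10.0000, 0).

With y'=λy (z=hλ):
  y_{n+1} = y_n + z·[3/5·y_n + 2/5·y_{n+1}] ⇒ (1 − 2/5z)y_{n+1} = (1 + 3/5z)y_n
  so R(z) = (1 + 3/5z)/(1 − 2/5z).

Find x<0 with |R(x)|<1.
x=-1.13: |R|=0.2218
R=−1: 1+3/5x = −1+2/5x ⇒ -1/5x=2 ⇒ x=2/(-1/5)=-10.0000
Confirm numerically:
  x=-9.233: |R|=0.96731 <1
  x=-6.520: |R|=0.80710 <1
  x=-4.641: |R|=0.62477 <1
  x=-10.521: |R|=1.02001 >1
  x=-10.328: |R|=1.01278 >1
Stable set (-10.0000, 0).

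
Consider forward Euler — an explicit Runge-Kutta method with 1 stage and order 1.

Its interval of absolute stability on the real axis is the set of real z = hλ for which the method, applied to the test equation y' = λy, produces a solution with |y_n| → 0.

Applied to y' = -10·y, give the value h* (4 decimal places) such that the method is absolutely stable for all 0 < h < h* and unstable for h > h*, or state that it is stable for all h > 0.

Set f=λy, z=hλ:
  order 1, 1-stage ⇒ R(z)=1+z
  (e.g. R(-0.51)=0.49000, |R|=0.49000)

Need |R(x)|<1, x<0.
x=-0.51: |R|=0.4900
|R(-1.3)|=0.3000 |R(-0.89)|=0.1100 |R(-0.74)|=0.2600
Bisect:
  x_lo=-2.3246 |R|=1.3246  x_hi=-0.3995 |R|=0.6005
  mid=-1.36207 |R|=0.36207 →hi
  mid=-1.84334 |R|=0.84334 →hi
  mid=-2.08397 |R|=1.08397 →lo
  mid=-1.96365 |R|=0.96365 →hi
  mid=-2.02381 |R|=1.02381 →lo
  mid=-1.99373 |R|=0.99373 →hi
  mid=-2.00877 |R|=1.00877 →lo
  mid=-2.00125 |R|=1.00125 →lo
  mid=-1.99749 |R|=0.99749 →hi
  ...
  [-2.00008,-1.99996] ⇒ x*=-2.0000
Interval (-2.0000, 0).

(-2.0000,0); λ=-10 ⇒ h* = 0.2000.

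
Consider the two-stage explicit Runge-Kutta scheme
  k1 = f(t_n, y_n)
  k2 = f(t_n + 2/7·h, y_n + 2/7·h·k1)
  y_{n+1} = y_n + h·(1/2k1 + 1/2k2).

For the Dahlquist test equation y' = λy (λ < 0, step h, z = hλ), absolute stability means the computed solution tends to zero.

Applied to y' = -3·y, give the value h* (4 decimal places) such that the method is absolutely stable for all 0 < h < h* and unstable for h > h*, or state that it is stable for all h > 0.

(-7.0000,0); λ=-3 ⇒ h* = (7)/3 = 2.3333.

On y'=λy, z=hλ:
  k1=λy_n ⇒ h·k1=z·y_n;  k2=λ(1+2/7z)y_n ⇒ h·k2=z(1+2/7z)y_n
  y_{n+1}/y_n = 1 + 1/2z + 1/2z(1+2/7z) = 1 + z + 1/7z²
  ⇒ R(z) = 1 + z + 1/7z².

Need |R(x)|<1, x<0.
x=-1.69: |R|=0.2820
R=1: x+1/7x²=0 ⇒ x=−7=-7.0000; min R=1−1/(4·1/7)=-0.7500>−1
Confirm numerically:
  x=-5.633: |R|=0.10004 <1
  x=-5.209: |R|=0.33276 <1
  x=-4.983: |R|=0.43582 <1
  x=-7.582: |R|=1.63039 >1
  x=-7.251: |R|=1.26000 >1
Stable set (-7.0000, 0).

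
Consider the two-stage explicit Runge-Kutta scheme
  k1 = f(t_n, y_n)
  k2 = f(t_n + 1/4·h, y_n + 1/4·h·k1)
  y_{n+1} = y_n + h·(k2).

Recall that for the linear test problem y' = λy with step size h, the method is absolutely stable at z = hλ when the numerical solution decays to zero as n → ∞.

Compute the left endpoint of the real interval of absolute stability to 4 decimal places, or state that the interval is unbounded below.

Set f=λy, z=hλ:
  k1=λy_n ⇒ h·k1=z·y_n;  k2=λ(1+1/4z)y_n ⇒ h·k2=z(1+1/4z)y_n
  y_{n+1}/y_n = 1 + z(1+1/4z) = 1 + z + 1/4z²
  so R(z) = 1 + z + 1/4z².

Boundary: |R(x)|=1, x<0.
x=-1.78: |R|=0.0121
R=1: x+1/4x²=0 ⇒ x=−4=-4.0000; min R=1−1/(4·1/4)=0.0000>−1
Confirm numerically:
  x=-3.933: |R|=0.93412 <1
  x=-3.428: |R|=0.50980 <1
  x=-3.319: |R|=0.43494 <1
  x=-1.651: |R|=0.03045 <1
  x=-4.447: |R|=1.49695 >1
  x=-4.044: |R|=1.04448 >1
Interval (-4.0000, 0).

z* = -4.0000.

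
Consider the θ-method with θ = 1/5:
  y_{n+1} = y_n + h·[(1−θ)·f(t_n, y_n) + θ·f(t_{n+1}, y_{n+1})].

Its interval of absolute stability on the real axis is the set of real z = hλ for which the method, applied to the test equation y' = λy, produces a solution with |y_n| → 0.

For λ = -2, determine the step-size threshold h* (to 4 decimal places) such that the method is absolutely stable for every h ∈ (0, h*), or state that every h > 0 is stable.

Test eqn y'=λy, z=hλ:
  y_{n+1} = y_n + z·[4/5·y_n + 1/5·y_{n+1}] ⇒ (1 − 1/5z)y_{n+1} = (1 + 4/5z)y_n
  ⇒ R(z) = (1 + 4/5z)/(1 − 1/5z).

Boundary: |R(x)|=1, x<0.
x=-1.71: |R|=0.2742
R=−1: 1+4/5x = −1+1/5x ⇒ -3/5x=2 ⇒ x=2/(-3/5)=-3.3333
Confirm numerically:
  x=-2.729: |R|=0.76543 <1
  x=-2.520: |R|=0.67553 <1
  x=-1.663: |R|=0.24794 <1
  x=-3.617: |R|=1.09876 >1
  x=-3.447: |R|=1.04037 >1
So |R|<1 on (-3.3333, 0).

(-3.3333,0); λ=-2 ⇒ h* = (10/3)/2 = 1.6667.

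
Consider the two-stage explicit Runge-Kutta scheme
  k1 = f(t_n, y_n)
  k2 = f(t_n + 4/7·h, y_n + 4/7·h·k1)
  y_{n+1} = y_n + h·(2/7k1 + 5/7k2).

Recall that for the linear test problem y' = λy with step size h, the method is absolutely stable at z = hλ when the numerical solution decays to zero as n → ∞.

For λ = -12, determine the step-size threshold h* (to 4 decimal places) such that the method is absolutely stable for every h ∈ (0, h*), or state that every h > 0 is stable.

Set f=λy, z=hλ:
  k1=λy_n ⇒ h·k1=z·y_n;  k2=λ(1+4/7z)y_n ⇒ h·k2=z(1+4/7z)y_n
  y_{n+1}/y_n = 1 + 2/7z + 5/7z(1+4/7z) = 1 + z + 20/49z²
  Hence R(z) = 1 + z + 20/49z².

Find x<0 with |R(x)|<1.
x=-1.23: |R|=0.3875
R=1: x+20/49x²=0 ⇒ x=−49/20=-2.4500; min R=1−1/(4·20/49)=0.3875>−1
Confirm numerically:
  x=-2.314: |R|=0.87155 <1
  x=-1.628: |R|=0.45379 <1
  x=-1.426: |R|=0.40399 <1
  x=-1.053: |R|=0.39958 <1
  x=-2.817: |R|=1.42198 >1
  x=-2.762: |R|=1.35173 >1
  x=-2.494: |R|=1.04479 >1
Interval (-2.4500, 0).

(-2.4500,0); λ=-12 ⇒ h* = (49/20)/12 = 0.2042.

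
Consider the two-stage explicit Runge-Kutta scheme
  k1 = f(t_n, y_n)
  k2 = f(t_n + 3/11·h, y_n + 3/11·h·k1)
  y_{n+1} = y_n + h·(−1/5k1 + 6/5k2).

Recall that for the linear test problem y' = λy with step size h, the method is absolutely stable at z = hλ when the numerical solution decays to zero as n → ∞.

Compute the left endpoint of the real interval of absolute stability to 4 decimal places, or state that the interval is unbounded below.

z* = -3.0556.

Test eqn y'=λy, z=hλ:
  k1=λy_n ⇒ h·k1=z·y_n;  k2=λ(1+3/11z)y_n ⇒ h·k2=z(1+3/11z)y_n
  y_{n+1}/y_n = 1 − 1/5z + 6/5z(1+3/11z) = 1 + z + 18/55z²
  so R(z) = 1 + z + 18/55z².

Need |R(x)|<1, x<0.
x=-0.67: |R|=0.4769
R=1: x+18/55x²=0 ⇒ x=−55/18=-3.0556; min R=1−1/(4·18/55)=0.2361>−1
Confirm numerically:
  x=-2.627: |R|=0.63155 <1
  x=-1.751: |R|=0.25242 <1
  x=-1.635: |R|=0.23987 <1
  x=-3.497: |R|=1.50522 >1
  x=-3.307: |R|=1.27214 >1
  x=-3.134: |R|=1.08046 >1
Interval (-3.0556, 0).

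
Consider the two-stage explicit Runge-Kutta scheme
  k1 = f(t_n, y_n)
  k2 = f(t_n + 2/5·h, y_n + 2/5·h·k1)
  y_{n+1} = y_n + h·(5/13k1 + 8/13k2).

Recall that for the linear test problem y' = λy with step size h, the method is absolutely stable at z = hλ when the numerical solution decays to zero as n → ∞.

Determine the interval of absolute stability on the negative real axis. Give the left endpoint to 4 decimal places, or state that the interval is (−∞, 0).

On y'=λy, z=hλ:
  k1=λy_n ⇒ h·k1=z·y_n;  k2=λ(1+2/5z)y_n ⇒ h·k2=z(1+2/5z)y_n
  y_{n+1}/y_n = 1 + 5/13z + 8/13z(1+2/5z) = 1 + z + 16/65z²
  Hence R(z) = 1 + z + 16/65z².

Need |R(x)|<1, x<0.
x=-1.06: |R|=0.2166
R=1: x+16/65x²=0 ⇒ x=−65/16=-4.0625; min R=1−1/(4·16/65)=-0.0156>−1
Confirm numerically:
  x=-2.995: |R|=0.21301 <1
  x=-2.953: |R|=0.19351 <1
  x=-2.894: |R|=0.16760 <1
  x=-1.963: |R|=0.01448 <1
  x=-4.327: |R|=1.28172 >1
  x=-4.194: |R|=1.13576 >1
  x=-4.169: |R|=1.10929 >1
Interval (-4.0625, 0).

z∈(-4.0625,0).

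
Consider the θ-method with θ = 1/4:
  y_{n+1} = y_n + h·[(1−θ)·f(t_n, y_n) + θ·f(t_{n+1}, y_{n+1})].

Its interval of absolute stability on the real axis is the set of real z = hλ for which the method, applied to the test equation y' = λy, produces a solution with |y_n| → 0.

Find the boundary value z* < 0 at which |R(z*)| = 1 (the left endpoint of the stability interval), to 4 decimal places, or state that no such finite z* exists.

z* = -4.0000.

On y'=λy, z=hλ:
  y_{n+1} = y_n + z·[3/4·y_n + 1/4·y_{n+1}] ⇒ (1 − 1/4z)y_{n+1} = (1 + 3/4z)y_n
  Hence R(z) = (1 + 3/4z)/(1 − 1/4z).

Solve |R(x)|<1 on ℝ⁻.
x=-0.65: |R|=0.4409
R=−1: 1+3/4x = −1+1/4x ⇒ -1/2x=2 ⇒ x=2/(-1/2)=-4.0000
Confirm numerically:
  x=-3.081: |R|=0.74043 <1
  x=-1.818: |R|=0.24991 <1
  x=-1.811: |R|=0.24660 <1
  x=-4.578: |R|=1.13476 >1
  x=-4.427: |R|=1.10134 >1
  x=-4.388: |R|=1.09251 >1
So |R|<1 on (-4.0000, 0).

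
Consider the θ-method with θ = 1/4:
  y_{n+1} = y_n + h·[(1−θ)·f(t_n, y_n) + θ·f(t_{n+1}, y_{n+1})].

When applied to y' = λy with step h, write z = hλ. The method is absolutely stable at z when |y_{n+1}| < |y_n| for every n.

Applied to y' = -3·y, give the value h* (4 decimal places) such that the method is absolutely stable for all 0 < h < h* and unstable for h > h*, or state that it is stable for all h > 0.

(-4.0000,0); λ=-3 ⇒ h* = (4)/3 = 1.3333.

Test eqn y'=λy, z=hλ:
  y_{n+1} = y_n + z·[3/4·y_n + 1/4·y_{n+1}] ⇒ (1 − 1/4z)y_{n+1} = (1 + 3/4z)y_n
  ⇒ R(z) = (1 + 3/4z)/(1 − 1/4z).

Need |R(x)|<1, x<0.
x=-0.93: |R|=0.2454
R=−1: 1+3/4x = −1+1/4x ⇒ -1/2x=2 ⇒ x=2/(-1/2)=-4.0000
Confirm numerically:
  x=-2.693: |R|=0.60944 <1
  x=-2.436: |R|=0.51398 <1
  x=-1.975: |R|=0.32218 <1
  x=-4.469: |R|=1.11076 >1
  x=-4.248: |R|=1.06014 >1
  x=-4.139: |R|=1.03416 >1
Stable set (-4.0000, 0).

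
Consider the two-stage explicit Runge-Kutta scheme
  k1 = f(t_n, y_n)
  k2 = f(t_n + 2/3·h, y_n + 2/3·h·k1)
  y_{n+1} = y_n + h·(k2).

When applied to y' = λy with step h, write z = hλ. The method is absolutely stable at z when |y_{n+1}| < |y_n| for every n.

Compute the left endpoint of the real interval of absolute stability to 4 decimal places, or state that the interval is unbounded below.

On y'=λy, z=hλ:
  k1=λy_n ⇒ h·k1=z·y_n;  k2=λ(1+2/3z)y_n ⇒ h·k2=z(1+2/3z)y_n
  y_{n+1}/y_n = 1 + z(1+2/3z) = 1 + z + 2/3z²
  so R(z) = 1 + z + 2/3z².

Find x<0 with |R(x)|<1.
x=-0.72: |R|=0.6256
R=1: x+2/3x²=0 ⇒ x=−3/2=-1.5000; min R=1−1/(4·2/3)=0.6250>−1
Confirm numerically:
  x=-0.864: |R|=0.63366 <1
  x=-0.757: |R|=0.62503 <1
  x=-0.665: |R|=0.62982 <1
  x=-2.093: |R|=1.82743 >1
  x=-1.909: |R|=1.52052 >1
So |R|<1 on (-1.5000, 0).

left endpoint -1.5000.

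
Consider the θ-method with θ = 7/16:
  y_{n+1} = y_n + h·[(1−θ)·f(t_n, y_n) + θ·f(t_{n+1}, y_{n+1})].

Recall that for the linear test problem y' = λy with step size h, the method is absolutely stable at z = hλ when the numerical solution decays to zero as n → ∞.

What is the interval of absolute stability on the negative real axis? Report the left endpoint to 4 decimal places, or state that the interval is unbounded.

(-16.0000, 0).

On y'=λy, z=hλ:
  y_{n+1} = y_n + z·[9/16·y_n + 7/16·y_{n+1}] ⇒ (1 − 7/16z)y_{n+1} = (1 + 9/16z)y_n
  Hence R(z) = (1 + 9/16z)/(1 − 7/16z).

Solve |R(x)|<1 on ℝ⁻.
x=-0.46: |R|=0.6171
R=−1: 1+9/16x = −1+7/16x ⇒ -1/8x=2 ⇒ x=2/(-1/8)=-16.0000
Confirm numerically:
  x=-12.957: |R|=0.94296 <1
  x=-11.590: |R|=0.90919 <1
  x=-11.444: |R|=0.90519 <1
  x=-9.446: |R|=0.84038 <1
  x=-16.550: |R|=1.00834 >1
  x=-16.243: |R|=1.00375 >1
  x=-16.059: |R|=1.00092 >1
So |R|<1 on (-16.0000, 0).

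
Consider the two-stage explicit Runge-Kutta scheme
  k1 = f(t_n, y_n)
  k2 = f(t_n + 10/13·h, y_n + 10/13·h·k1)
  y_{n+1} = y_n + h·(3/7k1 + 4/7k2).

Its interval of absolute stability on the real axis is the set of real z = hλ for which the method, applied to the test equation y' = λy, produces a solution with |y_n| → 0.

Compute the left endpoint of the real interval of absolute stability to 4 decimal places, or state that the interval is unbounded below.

With y'=λy (z=hλ):
  k1=λy_n ⇒ h·k1=z·y_n;  k2=λ(1+10/13z)y_n ⇒ h·k2=z(1+10/13z)y_n
  y_{n+1}/y_n = 1 + 3/7z + 4/7z(1+10/13z) = 1 + z + 40/91z²
  Hence R(z) = 1 + z + 40/91z².

Solve |R(x)|<1 on ℝ⁻.
x=-1.56: |R|=0.5097
R=1: x+40/91x²=0 ⇒ x=−91/40=-2.2750; min R=1−1/(4·40/91)=0.4313>−1
Confirm numerically:
  x=-2.123: |R|=0.85816 <1
  x=-1.984: |R|=0.74622 <1
  x=-1.941: |R|=0.71504 <1
  x=-1.754: |R|=0.59831 <1
  x=-2.545: |R|=1.30204 >1
  x=-2.302: |R|=1.02732 >1
So |R|<1 on (-2.2750, 0).

z* = -2.2750.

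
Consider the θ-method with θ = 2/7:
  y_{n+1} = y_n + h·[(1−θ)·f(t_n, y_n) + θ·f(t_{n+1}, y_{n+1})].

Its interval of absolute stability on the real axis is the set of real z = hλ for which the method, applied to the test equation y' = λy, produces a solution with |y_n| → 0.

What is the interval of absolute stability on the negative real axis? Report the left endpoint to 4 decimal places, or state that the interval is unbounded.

On y'=λy, z=hλ:
  y_{n+1} = y_n + z·[5/7·y_n + 2/7·y_{n+1}] ⇒ (1 − 2/7z)y_{n+1} = (1 + 5/7z)y_n
  Hence R(z) = (1 + 5/7z)/(1 − 2/7z).

Solve |R(x)|<1 on ℝ⁻.
x=-1.19: |R|=0.1119
R=−1: 1+5/7x = −1+2/7x ⇒ -3/7x=2 ⇒ x=2/(-3/7)=-4.6667
Confirm numerically:
  x=-4.550: |R|=0.97826 <1
  x=-4.451: |R|=0.95931 <1
  x=-2.100: |R|=0.31250 <1
  x=-4.849: |R|=1.03276 >1
  x=-4.699: |R|=1.00592 >1
So |R|<1 on (-4.6667, 0).

z∈(-4.6667,0).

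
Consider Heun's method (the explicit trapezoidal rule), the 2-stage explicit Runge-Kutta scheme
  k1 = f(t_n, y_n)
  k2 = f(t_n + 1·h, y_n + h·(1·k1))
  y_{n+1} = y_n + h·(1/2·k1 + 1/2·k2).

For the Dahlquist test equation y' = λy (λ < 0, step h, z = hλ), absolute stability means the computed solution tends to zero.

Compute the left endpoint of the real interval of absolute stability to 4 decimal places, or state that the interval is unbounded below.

Set f=λy, z=hλ:
  order 2, 2-stage ⇒ R(z)=1+z+z^2/2
  (e.g. R(-0.35)=0.71125, |R|=0.71125)

Find x<0 with |R(x)|<1.
x=-0.35: |R|=0.7113
|R(-2.37)|=1.4385 |R(-0.97)|=0.5005 |R(-0.72)|=0.5392
Bisect:
  x_lo=-2.5184 |R|=1.6528  x_hi=-0.3929 |R|=0.6843
  mid=-1.45565 |R|=0.60381 →hi
  mid=-1.98704 |R|=0.98712 →hi
  mid=-2.25273 |R|=1.28466 →lo
  mid=-2.11988 |R|=1.12707 →lo
  mid=-2.05346 |R|=1.05489 →lo
  mid=-2.02025 |R|=1.02045 →lo
  mid=-2.00364 |R|=1.00365 →lo
  mid=-1.99534 |R|=0.99535 →hi
  ...
  [-2.00001,-1.99988] ⇒ x*=-2.0000
Interval (-2.0000, 0).

left endpoint -2.0000.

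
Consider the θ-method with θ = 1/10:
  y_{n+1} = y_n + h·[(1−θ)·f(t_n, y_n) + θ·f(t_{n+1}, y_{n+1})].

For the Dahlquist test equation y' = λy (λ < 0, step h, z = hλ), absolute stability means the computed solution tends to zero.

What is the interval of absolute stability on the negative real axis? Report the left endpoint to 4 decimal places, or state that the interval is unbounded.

On y'=λy, z=hλ:
  y_{n+1} = y_n + z·[9/10·y_n + 1/10·y_{n+1}] ⇒ (1 − 1/10z)y_{n+1} = (1 + 9/10z)y_n
  so R(z) = (1 + 9/10z)/(1 − 1/10z).

Solve |R(x)|<1 on ℝ⁻.
x=-0.93: |R|=0.1491
R=−1: 1+9/10x = −1+1/10x ⇒ -4/5x=2 ⇒ x=2/(-4/5)=-2.5000
Confirm numerically:
  x=-1.954: |R|=0.63460 <1
  x=-1.807: |R|=0.53045 <1
  x=-1.793: |R|=0.52039 <1
  x=-1.152: |R|=0.03300 <1
  x=-3.048: |R|=1.33599 >1
  x=-2.953: |R|=1.27978 >1
  x=-2.845: |R|=1.21487 >1
Interval (-2.5000, 0).

(-2.5000, 0).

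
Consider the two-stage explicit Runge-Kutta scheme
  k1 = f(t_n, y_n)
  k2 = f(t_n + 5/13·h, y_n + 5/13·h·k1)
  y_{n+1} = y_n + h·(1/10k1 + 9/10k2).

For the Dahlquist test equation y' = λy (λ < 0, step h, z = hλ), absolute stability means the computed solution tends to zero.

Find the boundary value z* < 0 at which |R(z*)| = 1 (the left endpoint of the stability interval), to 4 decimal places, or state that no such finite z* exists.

z* = -2.8889.

On y'=λy, z=hλ:
  k1=λy_n ⇒ h·k1=z·y_n;  k2=λ(1+5/13z)y_n ⇒ h·k2=z(1+5/13z)y_n
  y_{n+1}/y_n = 1 + 1/10z + 9/10z(1+5/13z) = 1 + z + 9/26z²
  so R(z) = 1 + z + 9/26z².

Need |R(x)|<1, x<0.
x=-1.63: |R|=0.2897
R=1: x+9/26x²=0 ⇒ x=−26/9=-2.8889; min R=1−1/(4·9/26)=0.2778>−1
Confirm numerically:
  x=-2.397: |R|=0.59186 <1
  x=-1.704: |R|=0.30110 <1
  x=-1.662: |R|=0.29416 <1
  x=-3.331: |R|=1.50977 >1
  x=-3.123: |R|=1.25308 >1
  x=-2.919: |R|=1.03042 >1
So |R|<1 on (-2.8889, 0).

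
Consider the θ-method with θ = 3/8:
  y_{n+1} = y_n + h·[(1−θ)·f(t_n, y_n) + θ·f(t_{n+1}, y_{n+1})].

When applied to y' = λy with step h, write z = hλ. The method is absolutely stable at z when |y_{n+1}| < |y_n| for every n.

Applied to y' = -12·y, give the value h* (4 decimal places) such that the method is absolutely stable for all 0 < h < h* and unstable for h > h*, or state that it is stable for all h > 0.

(-8.0000,0); λ=-12 ⇒ h* = (8)/12 = 0.6667.

With y'=λy (z=hλ):
  y_{n+1} = y_n + z·[5/8·y_n + 3/8·y_{n+1}] ⇒ (1 − 3/8z)y_{n+1} = (1 + 5/8z)y_n
  R(z) = (1 + 5/8z)/(1 − 3/8z).

Solve |R(x)|<1 on ℝ⁻.
x=-1.44: |R|=0.0649
R=−1: 1+5/8x = −1+3/8x ⇒ -1/4x=2 ⇒ x=2/(-1/4)=-8.0000
Confirm numerically:
  x=-6.267: |R|=0.87068 <1
  x=-5.850: |R|=0.83170 <1
  x=-3.394: |R|=0.49335 <1
  x=-8.523: |R|=1.03116 >1
  x=-8.046: |R|=1.00286 >1
  x=-8.038: |R|=1.00237 >1
Stable set (-8.0000, 0).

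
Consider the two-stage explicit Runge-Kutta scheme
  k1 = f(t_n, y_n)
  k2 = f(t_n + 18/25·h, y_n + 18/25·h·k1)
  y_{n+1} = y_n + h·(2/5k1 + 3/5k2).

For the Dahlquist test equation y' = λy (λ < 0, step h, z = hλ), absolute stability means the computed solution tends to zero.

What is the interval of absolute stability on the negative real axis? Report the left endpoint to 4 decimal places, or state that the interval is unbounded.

(-2.3148, 0).

With y'=λy (z=hλ):
  k1=λy_n ⇒ h·k1=z·y_n;  k2=λ(1+18/25z)y_n ⇒ h·k2=z(1+18/25z)y_n
  y_{n+1}/y_n = 1 + 2/5z + 3/5z(1+18/25z) = 1 + z + 54/125z²
  R(z) = 1 + z + 54/125z².

Solve |R(x)|<1 on ℝ⁻.
x=-1.6: |R|=0.5059
R=1: x+54/125x²=0 ⇒ x=−125/54=-2.3148; min R=1−1/(4·54/125)=0.4213>−1
Confirm numerically:
  x=-2.181: |R|=0.87392 <1
  x=-1.977: |R|=0.71148 <1
  x=-1.953: |R|=0.69474 <1
  x=-1.515: |R|=0.47654 <1
  x=-2.732: |R|=1.49237 >1
  x=-2.535: |R|=1.24113 >1
Interval (-2.3148, 0).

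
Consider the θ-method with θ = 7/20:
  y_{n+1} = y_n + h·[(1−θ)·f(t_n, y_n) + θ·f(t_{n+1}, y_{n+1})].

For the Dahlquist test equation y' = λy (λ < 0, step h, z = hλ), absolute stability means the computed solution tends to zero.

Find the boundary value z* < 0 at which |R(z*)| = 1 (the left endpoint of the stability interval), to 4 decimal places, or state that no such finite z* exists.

Set f=λy, z=hλ:
  y_{n+1} = y_n + z·[13/20·y_n + 7/20·y_{n+1}] ⇒ (1 − 7/20z)y_{n+1} = (1 + 13/20z)y_n
  R(z) = (1 + 13/20z)/(1 − 7/20z).

Boundary: |R(x)|=1, x<0.
x=-0.88: |R|=0.3272
R=−1: 1+13/20x = −1+7/20x ⇒ -3/10x=2 ⇒ x=2/(-3/10)=-6.6667
Confirm numerically:
  x=-5.390: |R|=0.86731 <1
  x=-4.637: |R|=0.76786 <1
  x=-3.932: |R|=0.65474 <1
  x=-6.761: |R|=1.00841 >1
  x=-6.741: |R|=1.00664 >1
So |R|<1 on (-6.6667, 0).

left endpoint -6.6667.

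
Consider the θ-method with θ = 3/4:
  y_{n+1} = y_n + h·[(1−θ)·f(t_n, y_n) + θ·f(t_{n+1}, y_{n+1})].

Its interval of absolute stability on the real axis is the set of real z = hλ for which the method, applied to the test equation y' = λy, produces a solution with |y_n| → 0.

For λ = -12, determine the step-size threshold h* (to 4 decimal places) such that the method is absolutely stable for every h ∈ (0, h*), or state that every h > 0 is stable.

(−∞, 0) — no finite endpoint. Any h>0 works for λ=-12.

Test eqn y'=λy, z=hλ:
  y_{n+1} = y_n + z·[1/4·y_n + 3/4·y_{n+1}] ⇒ (1 − 3/4z)y_{n+1} = (1 + 1/4z)y_n
  Hence R(z) = (1 + 1/4z)/(1 − 3/4z).

Need |R(x)|<1, x<0.
x=-1.11: |R|=0.3943
x=-2: |R|=0.2000
x=-10: |R|=0.1765
x=-100: |R|=0.3158
θ=3/4≥1/2 ⇒ |1+1/4x|<|1−3/4x| ∀x<0 ⇒ stable on all of ℝ⁻.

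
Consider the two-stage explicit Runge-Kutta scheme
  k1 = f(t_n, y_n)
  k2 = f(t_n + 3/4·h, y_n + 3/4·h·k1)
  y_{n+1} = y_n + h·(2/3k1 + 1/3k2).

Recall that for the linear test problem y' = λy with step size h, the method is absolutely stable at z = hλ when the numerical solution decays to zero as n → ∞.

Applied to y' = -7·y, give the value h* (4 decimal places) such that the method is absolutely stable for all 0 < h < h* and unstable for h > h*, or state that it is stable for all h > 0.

Set f=λy, z=hλ:
  k1=λy_n ⇒ h·k1=z·y_n;  k2=λ(1+3/4z)y_n ⇒ h·k2=z(1+3/4z)y_n
  y_{n+1}/y_n = 1 + 2/3z + 1/3z(1+3/4z) = 1 + z + 1/4z²
  R(z) = 1 + z + 1/4z².

Need |R(x)|<1, x<0.
x=-0.57: |R|=0.5112
R=1: x+1/4x²=0 ⇒ x=−4=-4.0000; min R=1−1/(4·1/4)=0.0000>−1
Confirm numerically:
  x=-3.899: |R|=0.90155 <1
  x=-3.670: |R|=0.69722 <1
  x=-3.022: |R|=0.26112 <1
  x=-4.556: |R|=1.63328 >1
  x=-4.448: |R|=1.49818 >1
Stable set (-4.0000, 0).

(-4.0000,0); λ=-7 ⇒ h* = (4)/7 = 0.5714.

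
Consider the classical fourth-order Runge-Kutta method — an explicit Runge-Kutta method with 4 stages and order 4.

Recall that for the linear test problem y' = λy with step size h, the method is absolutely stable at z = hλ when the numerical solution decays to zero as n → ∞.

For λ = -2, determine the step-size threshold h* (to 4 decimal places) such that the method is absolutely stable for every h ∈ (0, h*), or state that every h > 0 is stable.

Test eqn y'=λy, z=hλ:
  order 4, 4-stage ⇒ R(z)=1+z+z^2/2+z^3/6+z^4/24
  (e.g. R(-0.33)=0.71895, |R|=0.71895)

Need |R(x)|<1, x<0.
x=-0.33: |R|=0.7190
|R(-2.67)|=0.8396 |R(-1.27)|=0.3034 |R(-0.87)|=0.4226
Bisect:
  x_lo=-3.6484 |R|=3.2956  x_hi=-0.2147 |R|=0.8068
  mid=-1.93157 |R|=0.31281 →hi
  mid=-2.78999 |R|=1.00711 →lo
  mid=-2.36078 |R|=0.52721 →hi
  mid=-2.57539 |R|=0.72698 →hi
  mid=-2.68269 |R|=0.85601 →hi
  mid=-2.73634 |R|=0.92867 →hi
  mid=-2.76317 |R|=0.96715 →hi
  mid=-2.77658 |R|=0.98694 →hi
  mid=-2.78329 |R|=0.99698 →hi
  mid=-2.78664 |R|=1.00203 →lo
  ...
  [-2.78538,-2.78517] ⇒ x*=-2.7853
Stable set (-2.7853, 0).

(-2.7853,0); λ=-2 ⇒ h* = 1.3926.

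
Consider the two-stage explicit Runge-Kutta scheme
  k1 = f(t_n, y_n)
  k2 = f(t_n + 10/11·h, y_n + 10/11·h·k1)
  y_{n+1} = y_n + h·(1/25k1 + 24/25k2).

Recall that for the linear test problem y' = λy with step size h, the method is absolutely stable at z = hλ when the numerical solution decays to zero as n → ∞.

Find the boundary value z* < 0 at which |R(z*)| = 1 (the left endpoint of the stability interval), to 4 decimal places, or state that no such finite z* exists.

With y'=λy (z=hλ):
  k1=λy_n ⇒ h·k1=z·y_n;  k2=λ(1+10/11z)y_n ⇒ h·k2=z(1+10/11z)y_n
  y_{n+1}/y_n = 1 + 1/25z + 24/25z(1+10/11z) = 1 + z + 48/55z²
  R(z) = 1 + z + 48/55z².

Solve |R(x)|<1 on ℝ⁻.
x=-1.12: |R|=0.9747
R=1: x+48/55x²=0 ⇒ x=−55/48=-1.1458; min R=1−1/(4·48/55)=0.7135>−1
Confirm numerically:
  x=-1.072: |R|=0.93092 <1
  x=-1.001: |R|=0.87347 <1
  x=-0.664: |R|=0.72078 <1
  x=-1.688: |R|=1.79870 >1
  x=-1.493: |R|=1.45235 >1
  x=-1.203: |R|=1.06002 >1
Interval (-1.1458, 0).

left endpoint -1.1458.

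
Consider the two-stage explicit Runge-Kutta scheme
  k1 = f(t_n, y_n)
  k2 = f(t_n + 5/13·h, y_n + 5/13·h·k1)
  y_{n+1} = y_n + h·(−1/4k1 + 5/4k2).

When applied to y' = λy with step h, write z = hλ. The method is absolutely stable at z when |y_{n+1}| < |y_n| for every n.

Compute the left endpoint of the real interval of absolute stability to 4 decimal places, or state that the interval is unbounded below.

z* = -2.0800.

Test eqn y'=λy, z=hλ:
  k1=λy_n ⇒ h·k1=z·y_n;  k2=λ(1+5/13z)y_n ⇒ h·k2=z(1+5/13z)y_n
  y_{n+1}/y_n = 1 − 1/4z + 5/4z(1+5/13z) = 1 + z + 25/52z²
  so R(z) = 1 + z + 25/52z².

Solve |R(x)|<1 on ℝ⁻.
x=-0.65: |R|=0.5531
R=1: x+25/52x²=0 ⇒ x=−52/25=-2.0800; min R=1−1/(4·25/52)=0.4800>−1
Confirm numerically:
  x=-1.990: |R|=0.91389 <1
  x=-1.872: |R|=0.81280 <1
  x=-0.963: |R|=0.48285 <1
  x=-2.374: |R|=1.33556 >1
  x=-2.309: |R|=1.25421 >1
Interval (-2.0800, 0).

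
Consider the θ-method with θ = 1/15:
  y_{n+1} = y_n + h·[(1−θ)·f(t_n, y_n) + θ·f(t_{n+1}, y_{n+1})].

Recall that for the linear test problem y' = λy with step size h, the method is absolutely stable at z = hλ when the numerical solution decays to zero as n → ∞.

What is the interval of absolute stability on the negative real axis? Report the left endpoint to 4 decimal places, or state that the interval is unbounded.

Set f=λy, z=hλ:
  y_{n+1} = y_n + z·[14/15·y_n + 1/15·y_{n+1}] ⇒ (1 − 1/15z)y_{n+1} = (1 + 14/15z)y_n
  ⇒ R(z) = (1 + 14/15z)/(1 − 1/15z).

Need |R(x)|<1, x<0.
x=-1.53: |R|=0.3884
R=−1: 1+14/15x = −1+1/15x ⇒ -13/15x=2 ⇒ x=2/(-13/15)=-2.3077
Confirm numerically:
  x=-1.862: |R|=0.65639 <1
  x=-1.858: |R|=0.65322 <1
  x=-1.019: |R|=0.04582 <1
  x=-2.875: |R|=1.41259 >1
  x=-2.805: |R|=1.36310 >1
  x=-2.512: |R|=1.15167 >1
So |R|<1 on (-2.3077, 0).

z∈(-2.3077,0).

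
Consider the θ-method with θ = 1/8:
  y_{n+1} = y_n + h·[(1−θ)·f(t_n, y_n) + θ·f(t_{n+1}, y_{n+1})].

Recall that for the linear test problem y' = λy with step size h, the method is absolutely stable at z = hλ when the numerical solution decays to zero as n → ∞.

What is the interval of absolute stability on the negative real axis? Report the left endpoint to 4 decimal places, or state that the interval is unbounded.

Test eqn y'=λy, z=hλ:
  y_{n+1} = y_n + z·[7/8·y_n + 1/8·y_{n+1}] ⇒ (1 − 1/8z)y_{n+1} = (1 + 7/8z)y_n
  R(z) = (1 + 7/8z)/(1 − 1/8z).

Find x<0 with |R(x)|<1.
x=-0.72: |R|=0.3394
R=−1: 1+7/8x = −1+1/8x ⇒ -3/4x=2 ⇒ x=2/(-3/4)=-2.6667
Confirm numerically:
  x=-2.383: |R|=0.83608 <1
  x=-1.422: |R|=0.20739 <1
  x=-1.274: |R|=0.09899 <1
  x=-3.095: |R|=1.23164 >1
  x=-2.832: |R|=1.09158 >1
  x=-2.754: |R|=1.04873 >1
Interval (-2.6667, 0).

z∈(-2.6667,0).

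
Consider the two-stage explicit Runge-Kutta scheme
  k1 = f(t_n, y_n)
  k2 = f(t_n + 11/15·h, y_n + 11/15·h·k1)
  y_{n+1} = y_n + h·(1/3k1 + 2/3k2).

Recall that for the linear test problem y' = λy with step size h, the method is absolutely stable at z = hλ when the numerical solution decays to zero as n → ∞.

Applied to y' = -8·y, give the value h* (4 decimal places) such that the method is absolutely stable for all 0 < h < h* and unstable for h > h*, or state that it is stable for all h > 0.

(-2.0455,0); λ=-8 ⇒ h* = (45/22)/8 = 0.2557.

With y'=λy (z=hλ):
  k1=λy_n ⇒ h·k1=z·y_n;  k2=λ(1+11/15z)y_n ⇒ h·k2=z(1+11/15z)y_n
  y_{n+1}/y_n = 1 + 1/3z + 2/3z(1+11/15z) = 1 + z + 22/45z²
  Hence R(z) = 1 + z + 22/45z².

Find x<0 with |R(x)|<1.
x=-0.36: |R|=0.7034
R=1: x+22/45x²=0 ⇒ x=−45/22=-2.0455; min R=1−1/(4·22/45)=0.4886>−1
Confirm numerically:
  x=-1.617: |R|=0.66129 <1
  x=-1.392: |R|=0.55530 <1
  x=-1.074: |R|=0.48992 <1
  x=-2.329: |R|=1.32285 >1
  x=-2.191: |R|=1.15590 >1
  x=-2.084: |R|=1.03927 >1
Interval (-2.0455, 0).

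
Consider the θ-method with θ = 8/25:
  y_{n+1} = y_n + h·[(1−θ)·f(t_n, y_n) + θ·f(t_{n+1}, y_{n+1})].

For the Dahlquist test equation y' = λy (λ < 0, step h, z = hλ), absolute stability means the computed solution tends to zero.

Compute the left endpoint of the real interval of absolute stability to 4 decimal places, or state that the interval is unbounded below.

z* = -5.5556.

On y'=λy, z=hλ:
  y_{n+1} = y_n + z·[17/25·y_n + 8/25·y_{n+1}] ⇒ (1 − 8/25z)y_{n+1} = (1 + 17/25z)y_n
  Hence R(z) = (1 + 17/25z)/(1 − 8/25z).

Solve |R(x)|<1 on ℝ⁻.
x=-1.06: |R|=0.2085
R=−1: 1+17/25x = −1+8/25x ⇒ -9/25x=2 ⇒ x=2/(-9/25)=-5.5556
Confirm numerically:
  x=-5.341: |R|=0.97149 <1
  x=-5.284: |R|=0.96367 <1
  x=-3.942: |R|=0.74314 <1
  x=-2.887: |R|=0.50064 <1
  x=-5.784: |R|=1.02885 >1
  x=-5.778: |R|=1.02811 >1
  x=-5.645: |R|=1.01147 >1
Interval (-5.5556, 0).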